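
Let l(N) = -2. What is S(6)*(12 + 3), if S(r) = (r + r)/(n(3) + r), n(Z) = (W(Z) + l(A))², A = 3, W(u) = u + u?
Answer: 90/11 ≈ 8.1818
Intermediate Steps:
W(u) = 2*u
n(Z) = (-2 + 2*Z)² (n(Z) = (2*Z - 2)² = (-2 + 2*Z)²)
S(r) = 2*r/(16 + r) (S(r) = (r + r)/(4*(-1 + 3)² + r) = (2*r)/(4*2² + r) = (2*r)/(4*4 + r) = (2*r)/(16 + r) = 2*r/(16 + r))
S(6)*(12 + 3) = (2*6/(16 + 6))*(12 + 3) = (2*6/22)*15 = (2*6*(1/22))*15 = (6/11)*15 = 90/11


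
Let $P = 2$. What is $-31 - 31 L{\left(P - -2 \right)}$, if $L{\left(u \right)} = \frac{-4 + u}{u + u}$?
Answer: $-31$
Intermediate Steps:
$L{\left(u \right)} = \frac{-4 + u}{2 u}$
$-31 - 31 L{\left(P - -2 \right)} = -31 - 31 \frac{-4 + \left(2 - -2\right)}{2 \left(2 - -2\right)} = -31 - 31 \frac{-4 + \left(2 + 2\right)}{2 \left(2 + 2\right)} = -31 - 31 \frac{-4 + 4}{2 \cdot 4} = -31 - 31 \cdot \frac{1}{2} \cdot \frac{1}{4} \cdot 0 = -31 - 0 = -31 + 0 = -31$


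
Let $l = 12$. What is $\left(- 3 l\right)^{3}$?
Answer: $-46656$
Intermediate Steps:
$\left(- 3 l\right)^{3} = \left(\left(-3\right) 12\right)^{3} = \left(-36\right)^{3} = -46656$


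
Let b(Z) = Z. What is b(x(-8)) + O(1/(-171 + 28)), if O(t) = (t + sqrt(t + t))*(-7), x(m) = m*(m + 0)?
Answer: 9159/143 - 7*I*sqrt(286)/143 ≈ 64.049 - 0.82784*I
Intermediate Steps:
x(m) = m**2 (x(m) = m*m = m**2)
O(t) = -7*t - 7*sqrt(2)*sqrt(t) (O(t) = (t + sqrt(2*t))*(-7) = (t + sqrt(2)*sqrt(t))*(-7) = -7*t - 7*sqrt(2)*sqrt(t))
b(x(-8)) + O(1/(-171 + 28)) = (-8)**2 + (-7/(-171 + 28) - 7*sqrt(2)*sqrt(1/(-171 + 28))) = 64 + (-7/(-143) - 7*sqrt(2)*sqrt(1/(-143))) = 64 + (-7*(-1/143) - 7*sqrt(2)*sqrt(-1/143)) = 64 + (7/143 - 7*sqrt(2)*I*sqrt(143)/143) = 64 + (7/143 - 7*I*sqrt(286)/143) = 9159/143 - 7*I*sqrt(286)/143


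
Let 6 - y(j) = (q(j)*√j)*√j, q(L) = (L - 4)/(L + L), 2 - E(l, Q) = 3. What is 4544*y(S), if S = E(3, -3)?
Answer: 38624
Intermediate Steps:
E(l, Q) = -1 (E(l, Q) = 2 - 1*3 = 2 - 3 = -1)
S = -1
q(L) = (-4 + L)/(2*L) (q(L) = (-4 + L)/((2*L)) = (-4 + L)*(1/(2*L)) = (-4 + L)/(2*L))
y(j) = 8 - j/2 (y(j) = 6 - ((-4 + j)/(2*j))*√j*√j = 6 - (-4 + j)/(2*√j)*√j = 6 - (-2 + j/2) = 6 + (2 - j/2) = 8 - j/2)
4544*y(S) = 4544*(8 - ½*(-1)) = 4544*(8 + ½) = 4544*(17/2) = 38624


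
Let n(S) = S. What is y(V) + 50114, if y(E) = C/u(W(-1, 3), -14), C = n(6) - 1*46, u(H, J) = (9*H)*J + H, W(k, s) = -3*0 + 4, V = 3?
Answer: 1252852/25 ≈ 50114.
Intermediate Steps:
W(k, s) = 4 (W(k, s) = 0 + 4 = 4)
u(H, J) = H + 9*H*J (u(H, J) = 9*H*J + H = H + 9*H*J)
C = -40 (C = 6 - 1*46 = 6 - 46 = -40)
y(E) = 2/25 (y(E) = -40*1/(4*(1 + 9*(-14))) = -40*1/(4*(1 - 126)) = -40/(4*(-125)) = -40/(-500) = -40*(-1/500) = 2/25)
y(V) + 50114 = 2/25 + 50114 = 1252852/25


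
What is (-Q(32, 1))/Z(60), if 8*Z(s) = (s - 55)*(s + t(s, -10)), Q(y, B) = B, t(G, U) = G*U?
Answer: 2/675 ≈ 0.0029630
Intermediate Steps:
Z(s) = -9*s*(-55 + s)/8 (Z(s) = ((s - 55)*(s + s*(-10)))/8 = ((-55 + s)*(s - 10*s))/8 = ((-55 + s)*(-9*s))/8 = (-9*s*(-55 + s))/8 = -9*s*(-55 + s)/8)
(-Q(32, 1))/Z(60) = (-1*1)/(((9/8)*60*(55 - 1*60))) = -1/((9/8)*60*(55 - 60)) = -1/((9/8)*60*(-5)) = -1/(-675/2) = -1*(-2/675) = 2/675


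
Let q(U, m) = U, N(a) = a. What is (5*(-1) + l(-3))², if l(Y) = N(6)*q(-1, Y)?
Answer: 121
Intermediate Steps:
l(Y) = -6 (l(Y) = 6*(-1) = -6)
(5*(-1) + l(-3))² = (5*(-1) - 6)² = (-5 - 6)² = (-11)² = 121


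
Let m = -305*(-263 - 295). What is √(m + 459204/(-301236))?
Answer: √107246073429209/25103 ≈ 412.54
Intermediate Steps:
m = 170190 (m = -305*(-558) = 170190)
√(m + 459204/(-301236)) = √(170190 + 459204/(-301236)) = √(170190 + 459204*(-1/301236)) = √(170190 - 38267/25103) = √(4272241303/25103) = √107246073429209/25103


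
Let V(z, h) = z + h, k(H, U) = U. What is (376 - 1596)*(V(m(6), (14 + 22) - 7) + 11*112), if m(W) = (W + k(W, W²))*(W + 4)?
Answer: -2050820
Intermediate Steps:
m(W) = (4 + W)*(W + W²) (m(W) = (W + W²)*(W + 4) = (W + W²)*(4 + W) = (4 + W)*(W + W²))
V(z, h) = h + z
(376 - 1596)*(V(m(6), (14 + 22) - 7) + 11*112) = (376 - 1596)*((((14 + 22) - 7) + 6*(4 + 6² + 5*6)) + 11*112) = -1220*(((36 - 7) + 6*(4 + 36 + 30)) + 1232) = -1220*((29 + 6*70) + 1232) = -1220*((29 + 420) + 1232) = -1220*(449 + 1232) = -1220*1681 = -2050820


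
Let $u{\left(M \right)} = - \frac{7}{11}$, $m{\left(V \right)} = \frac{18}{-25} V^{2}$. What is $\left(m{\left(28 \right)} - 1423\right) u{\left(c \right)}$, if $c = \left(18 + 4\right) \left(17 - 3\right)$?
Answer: $\frac{31619}{25} \approx 1264.8$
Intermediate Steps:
$c = 308$ ($c = 22 \cdot 14 = 308$)
$m{\left(V \right)} = - \frac{18 V^{2}}{25}$ ($m{\left(V \right)} = 18 \left(- \frac{1}{25}\right) V^{2} = - \frac{18 V^{2}}{25}$)
$u{\left(M \right)} = - \frac{7}{11}$ ($u{\left(M \right)} = \left(-7\right) \frac{1}{11} = - \frac{7}{11}$)
$\left(m{\left(28 \right)} - 1423\right) u{\left(c \right)} = \left(- \frac{18 \cdot 28^{2}}{25} - 1423\right) \left(- \frac{7}{11}\right) = \left(\left(- \frac{18}{25}\right) 784 - 1423\right) \left(- \frac{7}{11}\right) = \left(- \frac{14112}{25} - 1423\right) \left(- \frac{7}{11}\right) = \left(- \frac{49687}{25}\right) \left(- \frac{7}{11}\right) = \frac{31619}{25}$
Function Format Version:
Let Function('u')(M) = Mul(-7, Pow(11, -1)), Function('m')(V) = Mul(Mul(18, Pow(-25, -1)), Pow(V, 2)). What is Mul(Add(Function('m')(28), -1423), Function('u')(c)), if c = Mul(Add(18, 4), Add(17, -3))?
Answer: Rational(31619, 25) ≈ 1264.8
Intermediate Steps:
c = 308 (c = Mul(22, 14) = 308)
Function('m')(V) = Mul(Rational(-18, 25), Pow(V, 2)) (Function('m')(V) = Mul(Mul(18, Rational(-1, 25)), Pow(V, 2)) = Mul(Rational(-18, 25), Pow(V, 2)))
Function('u')(M) = Rational(-7, 11) (Function('u')(M) = Mul(-7, Rational(1, 11)) = Rational(-7, 11))
Mul(Add(Function('m')(28), -1423), Function('u')(c)) = Mul(Add(Mul(Rational(-18, 25), Pow(28, 2)), -1423), Rational(-7, 11)) = Mul(Add(Mul(Rational(-18, 25), 784), -1423), Rational(-7, 11)) = Mul(Add(Rational(-14112, 25), -1423), Rational(-7, 11)) = Mul(Rational(-49687, 25), Rational(-7, 11)) = Rational(31619, 25)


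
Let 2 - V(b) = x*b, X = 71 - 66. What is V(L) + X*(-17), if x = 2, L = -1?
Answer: -81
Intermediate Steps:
X = 5
V(b) = 2 - 2*b
V(L) + X*(-17) = (2 - 2*(-1)) + 5*(-17) = (2 + 2) - 85 = 4 - 85 = -81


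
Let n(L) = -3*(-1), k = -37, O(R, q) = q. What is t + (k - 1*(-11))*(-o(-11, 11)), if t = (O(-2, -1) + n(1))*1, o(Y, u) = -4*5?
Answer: -518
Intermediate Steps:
o(Y, u) = -20
n(L) = 3
t = 2 (t = (-1 + 3)*1 = 2*1 = 2)
t + (k - 1*(-11))*(-o(-11, 11)) = 2 + (-37 - 1*(-11))*(-1*(-20)) = 2 + (-37 + 11)*20 = 2 - 26*20 = 2 - 520 = -518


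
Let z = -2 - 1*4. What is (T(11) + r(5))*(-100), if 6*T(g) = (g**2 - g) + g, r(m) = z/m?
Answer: -5690/3 ≈ -1896.7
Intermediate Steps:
z = -6 (z = -2 - 4 = -6)
r(m) = -6/m
T(g) = g**2/6 (T(g) = ((g**2 - g) + g)/6 = g**2/6)
(T(11) + r(5))*(-100) = ((1/6)*11**2 - 6/5)*(-100) = ((1/6)*121 - 6*1/5)*(-100) = (121/6 - 6/5)*(-100) = (569/30)*(-100) = -5690/3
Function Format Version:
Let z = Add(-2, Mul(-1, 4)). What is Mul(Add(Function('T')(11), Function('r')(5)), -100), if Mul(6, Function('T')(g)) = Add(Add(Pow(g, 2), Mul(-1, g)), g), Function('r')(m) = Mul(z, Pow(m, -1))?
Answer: Rational(-5690, 3) ≈ -1896.7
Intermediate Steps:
z = -6 (z = Add(-2, -4) = -6)
Function('r')(m) = Mul(-6, Pow(m, -1))
Function('T')(g) = Mul(Rational(1, 6), Pow(g, 2)) (Function('T')(g) = Mul(Rational(1, 6), Add(Add(Pow(g, 2), Mul(-1, g)), g)) = Mul(Rational(1, 6), Pow(g, 2)))
Mul(Add(Function('T')(11), Function('r')(5)), -100) = Mul(Add(Mul(Rational(1, 6), Pow(11, 2)), Mul(-6, Pow(5, -1))), -100) = Mul(Add(Mul(Rational(1, 6), 121), Mul(-6, Rational(1, 5))), -100) = Mul(Add(Rational(121, 6), Rational(-6, 5)), -100) = Mul(Rational(569, 30), -100) = Rational(-5690, 3)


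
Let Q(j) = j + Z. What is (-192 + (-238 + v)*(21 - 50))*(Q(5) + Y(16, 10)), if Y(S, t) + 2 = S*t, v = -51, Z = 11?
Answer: 1424886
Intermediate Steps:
Q(j) = 11 + j (Q(j) = j + 11 = 11 + j)
Y(S, t) = -2 + S*t
(-192 + (-238 + v)*(21 - 50))*(Q(5) + Y(16, 10)) = (-192 + (-238 - 51)*(21 - 50))*((11 + 5) + (-2 + 16*10)) = (-192 - 289*(-29))*(16 + (-2 + 160)) = (-192 + 8381)*(16 + 158) = 8189*174 = 1424886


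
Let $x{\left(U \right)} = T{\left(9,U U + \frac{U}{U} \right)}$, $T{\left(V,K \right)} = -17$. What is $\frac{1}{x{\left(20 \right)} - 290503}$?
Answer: $- \frac{1}{290520} \approx -3.4421 \cdot 10^{-6}$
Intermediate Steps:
$x{\left(U \right)} = -17$
$\frac{1}{x{\left(20 \right)} - 290503} = \frac{1}{-17 - 290503} = \frac{1}{-290520} = - \frac{1}{290520}$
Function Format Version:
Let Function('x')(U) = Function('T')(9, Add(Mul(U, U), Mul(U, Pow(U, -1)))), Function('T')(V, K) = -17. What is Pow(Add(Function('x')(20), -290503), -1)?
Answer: Rational(-1, 290520) ≈ -3.4421e-6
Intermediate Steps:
Function('x')(U) = -17
Pow(Add(Function('x')(20), -290503), -1) = Pow(Add(-17, -290503), -1) = Pow(-290520, -1) = Rational(-1, 290520)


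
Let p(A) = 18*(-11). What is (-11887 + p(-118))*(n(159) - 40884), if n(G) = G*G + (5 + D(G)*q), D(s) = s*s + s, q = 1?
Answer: -118940570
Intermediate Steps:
D(s) = s + s² (D(s) = s² + s = s + s²)
p(A) = -198
n(G) = 5 + G² + G*(1 + G) (n(G) = G*G + (5 + (G*(1 + G))*1) = G² + (5 + G*(1 + G)) = 5 + G² + G*(1 + G))
(-11887 + p(-118))*(n(159) - 40884) = (-11887 - 198)*((5 + 159 + 2*159²) - 40884) = -12085*((5 + 159 + 2*25281) - 40884) = -12085*((5 + 159 + 50562) - 40884) = -12085*(50726 - 40884) = -12085*9842 = -118940570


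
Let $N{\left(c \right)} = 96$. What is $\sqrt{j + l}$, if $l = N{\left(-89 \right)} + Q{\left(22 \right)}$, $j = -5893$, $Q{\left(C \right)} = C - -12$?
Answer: $i \sqrt{5763} \approx 75.914 i$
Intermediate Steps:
$Q{\left(C \right)} = 12 + C$ ($Q{\left(C \right)} = C + 12 = 12 + C$)
$l = 130$ ($l = 96 + \left(12 + 22\right) = 96 + 34 = 130$)
$\sqrt{j + l} = \sqrt{-5893 + 130} = \sqrt{-5763} = i \sqrt{5763}$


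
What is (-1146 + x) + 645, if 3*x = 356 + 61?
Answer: -362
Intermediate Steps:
x = 139 (x = (356 + 61)/3 = (1/3)*417 = 139)
(-1146 + x) + 645 = (-1146 + 139) + 645 = -1007 + 645 = -362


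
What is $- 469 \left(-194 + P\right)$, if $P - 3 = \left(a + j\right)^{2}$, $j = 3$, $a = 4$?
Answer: $66598$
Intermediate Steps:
$P = 52$ ($P = 3 + \left(4 + 3\right)^{2} = 3 + 7^{2} = 3 + 49 = 52$)
$- 469 \left(-194 + P\right) = - 469 \left(-194 + 52\right) = \left(-469\right) \left(-142\right) = 66598$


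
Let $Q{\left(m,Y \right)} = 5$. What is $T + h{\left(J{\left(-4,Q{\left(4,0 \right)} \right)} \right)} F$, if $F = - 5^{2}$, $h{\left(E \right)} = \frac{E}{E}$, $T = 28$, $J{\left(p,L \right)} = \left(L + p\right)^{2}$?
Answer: $3$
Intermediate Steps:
$h{\left(E \right)} = 1$
$F = -25$ ($F = \left(-1\right) 25 = -25$)
$T + h{\left(J{\left(-4,Q{\left(4,0 \right)} \right)} \right)} F = 28 + 1 \left(-25\right) = 28 - 25 = 3$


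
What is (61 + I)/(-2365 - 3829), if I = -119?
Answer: 29/3097 ≈ 0.0093639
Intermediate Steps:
(61 + I)/(-2365 - 3829) = (61 - 119)/(-2365 - 3829) = -58/(-6194) = -58*(-1/6194) = 29/3097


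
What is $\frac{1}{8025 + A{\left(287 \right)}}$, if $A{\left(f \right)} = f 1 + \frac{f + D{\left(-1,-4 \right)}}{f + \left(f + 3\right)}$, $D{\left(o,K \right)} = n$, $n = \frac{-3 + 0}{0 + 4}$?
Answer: $\frac{2308}{19185241} \approx 0.0001203$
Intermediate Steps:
$n = - \frac{3}{4} \approx -0.75$
$D{\left(o,K \right)} = - \frac{3}{4}$
$A{\left(f \right)} = f + \frac{- \frac{3}{4} + f}{3 + 2 f}$ ($A{\left(f \right)} = f 1 + \frac{f - \frac{3}{4}}{f + \left(f + 3\right)} = f + \frac{- \frac{3}{4} + f}{f + \left(3 + f\right)} = f + \frac{- \frac{3}{4} + f}{3 + 2 f}$)
$\frac{1}{8025 + A{\left(287 \right)}} = \frac{1}{8025 + \frac{-3 + 8 \cdot 287^{2} + 16 \cdot 287}{4 \left(3 + 2 \cdot 287\right)}} = \frac{1}{8025 + \frac{-3 + 8 \cdot 82369 + 4592}{4 \left(3 + 574\right)}} = \frac{1}{8025 + \frac{-3 + 658952 + 4592}{4 \cdot 577}} = \frac{1}{8025 + \frac{1}{4} \cdot \frac{1}{577} \cdot 663541} = \frac{1}{8025 + \frac{663541}{2308}} = \frac{1}{\frac{19185241}{2308}} = \frac{2308}{19185241}$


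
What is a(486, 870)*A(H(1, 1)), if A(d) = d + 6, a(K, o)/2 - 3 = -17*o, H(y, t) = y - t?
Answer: -177444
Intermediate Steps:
a(K, o) = 6 - 34*o (a(K, o) = 6 + 2*(-17*o) = 6 - 34*o)
A(d) = 6 + d
a(486, 870)*A(H(1, 1)) = (6 - 34*870)*(6 + (1 - 1*1)) = (6 - 29580)*(6 + (1 - 1)) = -29574*(6 + 0) = -29574*6 = -177444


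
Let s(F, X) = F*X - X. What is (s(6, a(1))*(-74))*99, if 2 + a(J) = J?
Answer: 36630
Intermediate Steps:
a(J) = -2 + J
s(F, X) = -X + F*X
(s(6, a(1))*(-74))*99 = (((-2 + 1)*(-1 + 6))*(-74))*99 = (-1*5*(-74))*99 = -5*(-74)*99 = 370*99 = 36630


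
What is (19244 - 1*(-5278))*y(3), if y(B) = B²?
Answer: 220698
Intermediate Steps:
(19244 - 1*(-5278))*y(3) = (19244 - 1*(-5278))*3² = (19244 + 5278)*9 = 24522*9 = 220698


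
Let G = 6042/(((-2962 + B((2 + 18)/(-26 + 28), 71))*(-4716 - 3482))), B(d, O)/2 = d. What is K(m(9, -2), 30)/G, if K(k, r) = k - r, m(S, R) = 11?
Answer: -12059258/159 ≈ -75844.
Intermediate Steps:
B(d, O) = 2*d
G = 3021/12059258 (G = 6042/(((-2962 + 2*((2 + 18)/(-26 + 28)))*(-4716 - 3482))) = 6042/(((-2962 + 2*(20/2))*(-8198))) = 6042/(((-2962 + 2*(20*(1/2)))*(-8198))) = 6042/(((-2962 + 2*10)*(-8198))) = 6042/(((-2962 + 20)*(-8198))) = 6042/((-2942*(-8198))) = 6042/24118516 = 6042*(1/24118516) = 3021/12059258 ≈ 0.00025051)
K(m(9, -2), 30)/G = (11 - 1*30)/(3021/12059258) = (11 - 30)*(12059258/3021) = -19*12059258/3021 = -12059258/159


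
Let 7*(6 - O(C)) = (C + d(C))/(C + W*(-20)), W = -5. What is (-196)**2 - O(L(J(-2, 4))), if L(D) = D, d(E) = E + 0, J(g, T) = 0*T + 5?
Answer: 5646272/147 ≈ 38410.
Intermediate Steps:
J(g, T) = 5 (J(g, T) = 0 + 5 = 5)
d(E) = E
O(C) = 6 - 2*C/(7*(100 + C)) (O(C) = 6 - (C + C)/(7*(C - 5*(-20))) = 6 - 2*C/(7*(C + 100)) = 6 - 2*C/(7*(100 + C)))
(-196)**2 - O(L(J(-2, 4))) = (-196)**2 - 40*(105 + 5)/(7*(100 + 5)) = 38416 - 40*110/(7*105) = 38416 - 1*880/147 = 38416 - 880/147 = 5646272/147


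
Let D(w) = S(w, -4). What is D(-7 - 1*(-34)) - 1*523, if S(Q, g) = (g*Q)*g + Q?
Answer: -64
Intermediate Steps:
S(Q, g) = Q + Q*g² (S(Q, g) = (Q*g)*g + Q = Q*g² + Q = Q + Q*g²)
D(w) = 17*w (D(w) = w*(1 + (-4)²) = w*(1 + 16) = w*17 = 17*w)
D(-7 - 1*(-34)) - 1*523 = 17*(-7 - 1*(-34)) - 1*523 = 17*(-7 + 34) - 523 = 17*27 - 523 = 459 - 523 = -64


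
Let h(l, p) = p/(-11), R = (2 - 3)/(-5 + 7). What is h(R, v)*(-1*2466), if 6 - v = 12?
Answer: -14796/11 ≈ -1345.1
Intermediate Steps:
v = -6 (v = 6 - 1*12 = 6 - 12 = -6)
R = -½ (R = -1/2 = -1*½ = -½ ≈ -0.50000)
h(l, p) = -p/11 (h(l, p) = p*(-1/11) = -p/11)
h(R, v)*(-1*2466) = (-1/11*(-6))*(-1*2466) = (6/11)*(-2466) = -14796/11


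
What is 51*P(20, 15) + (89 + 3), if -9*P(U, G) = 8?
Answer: 140/3 ≈ 46.667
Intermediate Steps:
P(U, G) = -8/9 (P(U, G) = -1/9*8 = -8/9)
51*P(20, 15) + (89 + 3) = 51*(-8/9) + (89 + 3) = -136/3 + 92 = 140/3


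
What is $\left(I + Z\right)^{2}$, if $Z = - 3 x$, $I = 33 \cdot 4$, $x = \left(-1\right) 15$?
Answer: $31329$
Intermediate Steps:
$x = -15$
$I = 132$
$Z = 45$ ($Z = \left(-3\right) \left(-15\right) = 45$)
$\left(I + Z\right)^{2} = \left(132 + 45\right)^{2} = 177^{2} = 31329$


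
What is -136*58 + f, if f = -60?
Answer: -7948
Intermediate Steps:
-136*58 + f = -136*58 - 60 = -7888 - 60 = -7948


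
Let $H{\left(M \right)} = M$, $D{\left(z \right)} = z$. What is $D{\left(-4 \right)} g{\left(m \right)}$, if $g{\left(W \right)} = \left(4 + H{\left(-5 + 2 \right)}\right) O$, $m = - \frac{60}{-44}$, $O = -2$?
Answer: $8$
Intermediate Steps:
$m = \frac{15}{11}$ ($m = \left(-60\right) \left(- \frac{1}{44}\right) = \frac{15}{11} \approx 1.3636$)
$g{\left(W \right)} = -2$ ($g{\left(W \right)} = \left(4 + \left(-5 + 2\right)\right) \left(-2\right) = \left(4 - 3\right) \left(-2\right) = 1 \left(-2\right) = -2$)
$D{\left(-4 \right)} g{\left(m \right)} = \left(-4\right) \left(-2\right) = 8$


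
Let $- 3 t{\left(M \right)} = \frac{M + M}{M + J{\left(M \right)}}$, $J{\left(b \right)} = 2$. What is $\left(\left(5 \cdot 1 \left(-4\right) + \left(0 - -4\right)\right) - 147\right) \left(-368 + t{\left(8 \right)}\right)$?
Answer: $\frac{901064}{15} \approx 60071.0$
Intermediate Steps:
$t{\left(M \right)} = - \frac{2 M}{3 \left(2 + M\right)}$ ($t{\left(M \right)} = - \frac{\left(M + M\right) \frac{1}{M + 2}}{3} = - \frac{2 M \frac{1}{2 + M}}{3} = - \frac{2 M}{3 \left(2 + M\right)}$)
$\left(\left(5 \cdot 1 \left(-4\right) + \left(0 - -4\right)\right) - 147\right) \left(-368 + t{\left(8 \right)}\right) = \left(\left(5 \cdot 1 \left(-4\right) + \left(0 - -4\right)\right) - 147\right) \left(-368 - \frac{16}{6 + 3 \cdot 8}\right) = \left(\left(5 \left(-4\right) + \left(0 + 4\right)\right) - 147\right) \left(-368 - \frac{16}{6 + 24}\right) = \left(\left(-20 + 4\right) - 147\right) \left(-368 - \frac{16}{30}\right) = \left(-16 - 147\right) \left(-368 - 16 \cdot \frac{1}{30}\right) = - 163 \left(-368 - \frac{8}{15}\right) = \left(-163\right) \left(- \frac{5528}{15}\right) = \frac{901064}{15}$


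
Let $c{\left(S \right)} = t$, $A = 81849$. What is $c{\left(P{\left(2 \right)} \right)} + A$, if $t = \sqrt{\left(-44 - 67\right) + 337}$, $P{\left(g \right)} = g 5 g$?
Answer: $81849 + \sqrt{226} \approx 81864.0$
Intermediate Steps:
$P{\left(g \right)} = 5 g^{2}$ ($P{\left(g \right)} = 5 g g = 5 g^{2}$)
$t = \sqrt{226}$ ($t = \sqrt{-111 + 337} = \sqrt{226} \approx 15.033$)
$c{\left(S \right)} = \sqrt{226}$
$c{\left(P{\left(2 \right)} \right)} + A = \sqrt{226} + 81849 = 81849 + \sqrt{226}$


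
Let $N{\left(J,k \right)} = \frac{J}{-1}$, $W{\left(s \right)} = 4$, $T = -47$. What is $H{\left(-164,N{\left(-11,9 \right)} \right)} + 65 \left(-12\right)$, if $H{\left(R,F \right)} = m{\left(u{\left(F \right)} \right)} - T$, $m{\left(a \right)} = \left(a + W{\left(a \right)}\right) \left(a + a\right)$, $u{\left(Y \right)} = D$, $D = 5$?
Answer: $-643$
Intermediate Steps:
$u{\left(Y \right)} = 5$
$m{\left(a \right)} = 2 a \left(4 + a\right)$ ($m{\left(a \right)} = \left(a + 4\right) \left(a + a\right) = \left(4 + a\right) 2 a = 2 a \left(4 + a\right)$)
$N{\left(J,k \right)} = - J$ ($N{\left(J,k \right)} = J \left(-1\right) = - J$)
$H{\left(R,F \right)} = 137$ ($H{\left(R,F \right)} = 2 \cdot 5 \left(4 + 5\right) - -47 = 2 \cdot 5 \cdot 9 + 47 = 90 + 47 = 137$)
$H{\left(-164,N{\left(-11,9 \right)} \right)} + 65 \left(-12\right) = 137 + 65 \left(-12\right) = 137 - 780 = -643$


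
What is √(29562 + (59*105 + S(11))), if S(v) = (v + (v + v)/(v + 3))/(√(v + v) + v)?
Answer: √(19273639 + 1752093*√22)/(7*√(11 + √22)) ≈ 189.10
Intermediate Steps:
S(v) = (v + 2*v/(3 + v))/(v + √2*√v) (S(v) = (v + (2*v)/(3 + v))/(√(2*v) + v) = (v + 2*v/(3 + v))/(√2*√v + v) = (v + 2*v/(3 + v))/(v + √2*√v))
√(29562 + (59*105 + S(11))) = √(29562 + (59*105 + 11*(5 + 11)/(11² + 3*11 + √2*11^(3/2) + 3*√2*√11))) = √(29562 + (6195 + 11*16/(121 + 33 + √2*(11*√11) + 3*√22))) = √(29562 + (6195 + 11*16/(121 + 33 + 11*√22 + 3*√22))) = √(29562 + (6195 + 11*16/(154 + 14*√22))) = √(29562 + (6195 + 176/(154 + 14*√22))) = √(35757 + 176/(154 + 14*√22))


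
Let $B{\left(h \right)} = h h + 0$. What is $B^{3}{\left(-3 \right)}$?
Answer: $729$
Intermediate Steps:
$B{\left(h \right)} = h^{2}$ ($B{\left(h \right)} = h^{2} + 0 = h^{2}$)
$B^{3}{\left(-3 \right)} = \left(\left(-3\right)^{2}\right)^{3} = 9^{3} = 729$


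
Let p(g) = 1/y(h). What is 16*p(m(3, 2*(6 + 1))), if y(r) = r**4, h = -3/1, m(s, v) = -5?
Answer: 16/81 ≈ 0.19753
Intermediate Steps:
h = -3 (h = 1*(-3) = -3)
p(g) = 1/81 (p(g) = 1/((-3)**4) = 1/81)
16*p(m(3, 2*(6 + 1))) = 16*(1/81) = 16/81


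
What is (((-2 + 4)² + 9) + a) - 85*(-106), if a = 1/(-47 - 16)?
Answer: 568448/63 ≈ 9023.0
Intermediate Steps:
a = -1/63 (a = 1/(-63) = -1/63 ≈ -0.015873)
(((-2 + 4)² + 9) + a) - 85*(-106) = (((-2 + 4)² + 9) - 1/63) - 85*(-106) = ((2² + 9) - 1/63) + 9010 = ((4 + 9) - 1/63) + 9010 = (13 - 1/63) + 9010 = 818/63 + 9010 = 568448/63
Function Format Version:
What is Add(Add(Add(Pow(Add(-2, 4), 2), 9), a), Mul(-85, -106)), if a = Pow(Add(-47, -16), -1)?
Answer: Rational(568448, 63) ≈ 9023.0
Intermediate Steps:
a = Rational(-1, 63) (a = Pow(-63, -1) = Rational(-1, 63) ≈ -0.015873)
Add(Add(Add(Pow(Add(-2, 4), 2), 9), a), Mul(-85, -106)) = Add(Add(Add(Pow(Add(-2, 4), 2), 9), Rational(-1, 63)), Mul(-85, -106)) = Add(Add(Add(Pow(2, 2), 9), Rational(-1, 63)), 9010) = Add(Add(Add(4, 9), Rational(-1, 63)), 9010) = Add(Add(13, Rational(-1, 63)), 9010) = Add(Rational(818, 63), 9010) = Rational(568448, 63)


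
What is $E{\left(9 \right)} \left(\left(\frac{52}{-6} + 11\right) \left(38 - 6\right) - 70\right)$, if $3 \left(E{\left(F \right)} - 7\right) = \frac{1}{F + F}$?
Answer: $\frac{2653}{81} \approx 32.753$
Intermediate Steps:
$E{\left(F \right)} = 7 + \frac{1}{6 F}$ ($E{\left(F \right)} = 7 + \frac{1}{3 \left(F + F\right)} = 7 + \frac{1}{3 \cdot 2 F} = 7 + \frac{\frac{1}{2} \frac{1}{F}}{3} = 7 + \frac{1}{6 F}$)
$E{\left(9 \right)} \left(\left(\frac{52}{-6} + 11\right) \left(38 - 6\right) - 70\right) = \left(7 + \frac{1}{6 \cdot 9}\right) \left(\left(\frac{52}{-6} + 11\right) \left(38 - 6\right) - 70\right) = \left(7 + \frac{1}{6} \cdot \frac{1}{9}\right) \left(\left(52 \left(- \frac{1}{6}\right) + 11\right) 32 - 70\right) = \left(7 + \frac{1}{54}\right) \left(\left(- \frac{26}{3} + 11\right) 32 - 70\right) = \frac{379 \left(\frac{7}{3} \cdot 32 - 70\right)}{54} = \frac{379 \left(\frac{224}{3} - 70\right)}{54} = \frac{379}{54} \cdot \frac{14}{3} = \frac{2653}{81}$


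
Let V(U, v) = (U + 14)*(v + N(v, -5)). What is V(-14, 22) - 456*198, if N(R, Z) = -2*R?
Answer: -90288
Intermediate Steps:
V(U, v) = -v*(14 + U) (V(U, v) = (U + 14)*(v - 2*v) = (14 + U)*(-v) = -v*(14 + U))
V(-14, 22) - 456*198 = 22*(-14 - 1*(-14)) - 456*198 = 22*(-14 + 14) - 90288 = 22*0 - 90288 = 0 - 90288 = -90288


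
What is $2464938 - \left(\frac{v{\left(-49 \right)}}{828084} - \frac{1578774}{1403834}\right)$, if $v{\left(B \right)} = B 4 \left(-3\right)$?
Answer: $\frac{119394715856111798}{48437186419} \approx 2.4649 \cdot 10^{6}$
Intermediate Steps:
$v{\left(B \right)} = - 12 B$ ($v{\left(B \right)} = 4 B \left(-3\right) = - 12 B$)
$2464938 - \left(\frac{v{\left(-49 \right)}}{828084} - \frac{1578774}{1403834}\right) = 2464938 - \left(\frac{\left(-12\right) \left(-49\right)}{828084} - \frac{1578774}{1403834}\right) = 2464938 - \left(588 \cdot \frac{1}{828084} - \frac{789387}{701917}\right) = 2464938 - \left(\frac{49}{69007} - \frac{789387}{701917}\right) = 2464938 - - \frac{54438834776}{48437186419} = 2464938 + \frac{54438834776}{48437186419} = \frac{119394715856111798}{48437186419}$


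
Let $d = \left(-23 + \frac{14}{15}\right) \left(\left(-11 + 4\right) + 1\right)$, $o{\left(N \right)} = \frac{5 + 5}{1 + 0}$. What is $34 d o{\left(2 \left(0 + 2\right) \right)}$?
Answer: $45016$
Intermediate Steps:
$o{\left(N \right)} = 10$ ($o{\left(N \right)} = \frac{10}{1} = 10 \cdot 1 = 10$)
$d = \frac{662}{5}$ ($d = \left(-23 + 14 \cdot \frac{1}{15}\right) \left(-7 + 1\right) = \left(-23 + \frac{14}{15}\right) \left(-6\right) = \left(- \frac{331}{15}\right) \left(-6\right) = \frac{662}{5} \approx 132.4$)
$34 d o{\left(2 \left(0 + 2\right) \right)} = 34 \cdot \frac{662}{5} \cdot 10 = \frac{22508}{5} \cdot 10 = 45016$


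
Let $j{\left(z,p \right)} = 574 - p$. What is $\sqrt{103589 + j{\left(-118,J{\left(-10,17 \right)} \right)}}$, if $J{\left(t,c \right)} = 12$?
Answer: $\sqrt{104151} \approx 322.72$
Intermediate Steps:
$\sqrt{103589 + j{\left(-118,J{\left(-10,17 \right)} \right)}} = \sqrt{103589 + \left(574 - 12\right)} = \sqrt{103589 + 562} = \sqrt{104151}$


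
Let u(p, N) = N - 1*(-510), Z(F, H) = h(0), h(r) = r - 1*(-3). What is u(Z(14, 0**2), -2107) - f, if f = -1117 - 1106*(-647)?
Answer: -716062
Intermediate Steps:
h(r) = 3 + r (h(r) = r + 3 = 3 + r)
Z(F, H) = 3 (Z(F, H) = 3 + 0 = 3)
u(p, N) = 510 + N (u(p, N) = N + 510 = 510 + N)
f = 714465 (f = -1117 + 715582 = 714465)
u(Z(14, 0**2), -2107) - f = (510 - 2107) - 1*714465 = -1597 - 714465 = -716062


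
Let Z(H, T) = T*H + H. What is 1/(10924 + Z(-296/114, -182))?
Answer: 57/649456 ≈ 8.7766e-5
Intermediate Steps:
Z(H, T) = H + H*T (Z(H, T) = H*T + H = H + H*T)
1/(10924 + Z(-296/114, -182)) = 1/(10924 + (-296/114)*(1 - 182)) = 1/(10924 - 296*1/114*(-181)) = 1/(10924 - 148/57*(-181)) = 1/(10924 + 26788/57) = 1/(649456/57) = 57/649456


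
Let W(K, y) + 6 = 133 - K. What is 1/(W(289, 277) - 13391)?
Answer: -1/13553 ≈ -7.3784e-5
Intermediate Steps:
W(K, y) = 127 - K (W(K, y) = -6 + (133 - K) = 127 - K)
1/(W(289, 277) - 13391) = 1/((127 - 1*289) - 13391) = 1/((127 - 289) - 13391) = 1/(-162 - 13391) = 1/(-13553) = -1/13553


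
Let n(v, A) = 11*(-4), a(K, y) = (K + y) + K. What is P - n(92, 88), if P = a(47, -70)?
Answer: 68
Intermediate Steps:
a(K, y) = y + 2*K
P = 24 (P = -70 + 2*47 = -70 + 94 = 24)
n(v, A) = -44
P - n(92, 88) = 24 - 1*(-44) = 24 + 44 = 68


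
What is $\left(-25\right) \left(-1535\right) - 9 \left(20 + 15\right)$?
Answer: $38060$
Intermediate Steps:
$\left(-25\right) \left(-1535\right) - 9 \left(20 + 15\right) = 38375 - 315 = 38060$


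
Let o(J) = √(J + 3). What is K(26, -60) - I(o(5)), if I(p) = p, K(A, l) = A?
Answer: 26 - 2*√2 ≈ 23.172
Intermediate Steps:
o(J) = √(3 + J)
K(26, -60) - I(o(5)) = 26 - √(3 + 5) = 26 - √8 = 26 - 2*√2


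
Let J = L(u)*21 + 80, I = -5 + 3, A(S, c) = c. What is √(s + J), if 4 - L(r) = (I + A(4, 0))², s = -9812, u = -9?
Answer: 2*I*√2433 ≈ 98.651*I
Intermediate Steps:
I = -2
L(r) = 0 (L(r) = 4 - (-2 + 0)² = 4 - 1*(-2)² = 4 - 1*4 = 4 - 4 = 0)
J = 80 (J = 0*21 + 80 = 0 + 80 = 80)
√(s + J) = √(-9812 + 80) = √(-9732) = 2*I*√2433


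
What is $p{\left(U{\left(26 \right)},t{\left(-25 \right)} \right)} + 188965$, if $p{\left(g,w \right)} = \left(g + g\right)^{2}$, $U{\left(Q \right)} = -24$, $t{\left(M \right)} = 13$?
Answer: $191269$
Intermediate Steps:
$p{\left(g,w \right)} = 4 g^{2}$ ($p{\left(g,w \right)} = \left(2 g\right)^{2} = 4 g^{2}$)
$p{\left(U{\left(26 \right)},t{\left(-25 \right)} \right)} + 188965 = 4 \left(-24\right)^{2} + 188965 = 4 \cdot 576 + 188965 = 2304 + 188965 = 191269$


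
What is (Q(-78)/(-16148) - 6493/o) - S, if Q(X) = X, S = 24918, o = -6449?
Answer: -1297408297475/52069226 ≈ -24917.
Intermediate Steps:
(Q(-78)/(-16148) - 6493/o) - S = (-78/(-16148) - 6493/(-6449)) - 1*24918 = (-78*(-1/16148) - 6493*(-1/6449)) - 24918 = (39/8074 + 6493/6449) - 24918 = 52675993/52069226 - 24918 = -1297408297475/52069226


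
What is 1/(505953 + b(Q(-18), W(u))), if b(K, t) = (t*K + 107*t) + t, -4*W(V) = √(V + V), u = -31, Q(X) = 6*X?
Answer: 1/505953 ≈ 1.9765e-6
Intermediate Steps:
W(V) = -√2*√V/4 (W(V) = -√(V + V)/4 = -√2*√V/4)
b(K, t) = 108*t + K*t (b(K, t) = (K*t + 107*t) + t = (107*t + K*t) + t = 108*t + K*t)
1/(505953 + b(Q(-18), W(u))) = 1/(505953 + (-√2*√(-31)/4)*(108 + 6*(-18))) = 1/(505953 + (-√2*I*√31/4)*(108 - 108)) = 1/(505953 - I*√62/4*0) = 1/(505953 + 0) = 1/505953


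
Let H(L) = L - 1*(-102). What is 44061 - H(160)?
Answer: 43799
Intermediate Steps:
H(L) = 102 + L (H(L) = L + 102 = 102 + L)
44061 - H(160) = 44061 - (102 + 160) = 44061 - 1*262 = 44061 - 262 = 43799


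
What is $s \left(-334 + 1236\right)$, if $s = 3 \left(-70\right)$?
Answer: $-189420$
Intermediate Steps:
$s = -210$
$s \left(-334 + 1236\right) = - 210 \left(-334 + 1236\right) = \left(-210\right) 902 = -189420$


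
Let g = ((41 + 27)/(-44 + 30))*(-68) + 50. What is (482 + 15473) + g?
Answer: 114347/7 ≈ 16335.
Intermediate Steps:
g = 2662/7 (g = (68/(-14))*(-68) + 50 = (68*(-1/14))*(-68) + 50 = -34/7*(-68) + 50 = 2312/7 + 50 = 2662/7 ≈ 380.29)
(482 + 15473) + g = (482 + 15473) + 2662/7 = 15955 + 2662/7 = 114347/7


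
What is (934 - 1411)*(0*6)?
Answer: 0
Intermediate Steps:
(934 - 1411)*(0*6) = -477*0 = 0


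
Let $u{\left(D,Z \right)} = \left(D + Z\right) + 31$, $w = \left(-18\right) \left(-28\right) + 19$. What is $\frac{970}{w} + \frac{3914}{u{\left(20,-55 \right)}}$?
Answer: $- \frac{1021571}{1046} \approx -976.65$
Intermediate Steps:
$w = 523$ ($w = 504 + 19 = 523$)
$u{\left(D,Z \right)} = 31 + D + Z$
$\frac{970}{w} + \frac{3914}{u{\left(20,-55 \right)}} = \frac{970}{523} + \frac{3914}{31 + 20 - 55} = 970 \cdot \frac{1}{523} + \frac{3914}{-4} = \frac{970}{523} + 3914 \left(- \frac{1}{4}\right) = \frac{970}{523} - \frac{1957}{2} = - \frac{1021571}{1046}$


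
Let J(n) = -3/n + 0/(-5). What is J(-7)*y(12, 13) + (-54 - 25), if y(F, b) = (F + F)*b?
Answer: 383/7 ≈ 54.714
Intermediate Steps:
y(F, b) = 2*F*b (y(F, b) = (2*F)*b = 2*F*b)
J(n) = -3/n (J(n) = -3/n + 0*(-⅕) = -3/n + 0 = -3/n)
J(-7)*y(12, 13) + (-54 - 25) = (-3/(-7))*(2*12*13) + (-54 - 25) = -3*(-⅐)*312 - 79 = (3/7)*312 - 79 = 936/7 - 79 = 383/7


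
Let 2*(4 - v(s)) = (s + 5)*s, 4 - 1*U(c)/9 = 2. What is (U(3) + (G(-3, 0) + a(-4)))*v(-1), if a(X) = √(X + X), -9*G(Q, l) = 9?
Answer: 102 + 12*I*√2 ≈ 102.0 + 16.971*I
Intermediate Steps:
G(Q, l) = -1 (G(Q, l) = -⅑*9 = -1)
U(c) = 18 (U(c) = 36 - 9*2 = 36 - 18 = 18)
a(X) = √2*√X (a(X) = √(2*X) = √2*√X)
v(s) = 4 - s*(5 + s)/2 (v(s) = 4 - (s + 5)*s/2 = 4 - (5 + s)*s/2 = 4 - s*(5 + s)/2)
(U(3) + (G(-3, 0) + a(-4)))*v(-1) = (18 + (-1 + √2*√(-4)))*(4 - 5/2*(-1) - ½*(-1)²) = (18 + (-1 + √2*(2*I)))*(4 + 5/2 - ½*1) = (18 + (-1 + 2*I*√2))*(4 + 5/2 - ½) = (17 + 2*I*√2)*6 = 102 + 12*I*√2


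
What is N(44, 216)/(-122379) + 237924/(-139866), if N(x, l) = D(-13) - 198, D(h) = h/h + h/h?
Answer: -4848247910/2852776869 ≈ -1.6995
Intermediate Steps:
D(h) = 2 (D(h) = 1 + 1 = 2)
N(x, l) = -196 (N(x, l) = 2 - 198 = -196)
N(44, 216)/(-122379) + 237924/(-139866) = -196/(-122379) + 237924/(-139866) = -196*(-1/122379) + 237924*(-1/139866) = 196/122379 - 39654/23311 = -4848247910/2852776869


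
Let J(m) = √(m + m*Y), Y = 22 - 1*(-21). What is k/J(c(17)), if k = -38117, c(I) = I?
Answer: -38117*√187/374 ≈ -1393.7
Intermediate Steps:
Y = 43 (Y = 22 + 21 = 43)
J(m) = 2*√11*√m (J(m) = √(m + m*43) = √(m + 43*m) = √(44*m) = 2*√11*√m)
k/J(c(17)) = -38117*√187/374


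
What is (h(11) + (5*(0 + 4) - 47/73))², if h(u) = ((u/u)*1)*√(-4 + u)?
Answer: 2033872/5329 + 2826*√7/73 ≈ 484.08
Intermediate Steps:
h(u) = √(-4 + u) (h(u) = (1*1)*√(-4 + u) = 1*√(-4 + u) = √(-4 + u))
(h(11) + (5*(0 + 4) - 47/73))² = (√(-4 + 11) + (5*(0 + 4) - 47/73))² = (√7 + (5*4 - 47*1/73))² = (√7 + (20 - 47/73))² = (√7 + 1413/73)² = (1413/73 + √7)²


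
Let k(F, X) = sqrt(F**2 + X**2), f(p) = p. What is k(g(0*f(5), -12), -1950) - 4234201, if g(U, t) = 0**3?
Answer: -4232251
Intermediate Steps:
g(U, t) = 0
k(g(0*f(5), -12), -1950) - 4234201 = sqrt(0**2 + (-1950)**2) - 4234201 = sqrt(0 + 3802500) - 4234201 = sqrt(3802500) - 4234201 = 1950 - 4234201 = -4232251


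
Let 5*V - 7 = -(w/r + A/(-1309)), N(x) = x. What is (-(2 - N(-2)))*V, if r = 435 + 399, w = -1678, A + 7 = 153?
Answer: -19920416/2729265 ≈ -7.2988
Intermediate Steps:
A = 146 (A = -7 + 153 = 146)
r = 834
V = 4980104/2729265 (V = 7/5 + (-(-1678/834 + 146/(-1309)))/5 = 7/5 + (-(-1678*1/834 + 146*(-1/1309)))/5 = 7/5 + (-(-839/417 - 146/1309))/5 = 7/5 + (-1*(-1159133/545853))/5 = 7/5 + (⅕)*(1159133/545853) = 7/5 + 1159133/2729265 = 4980104/2729265 ≈ 1.8247)
(-(2 - N(-2)))*V = -(2 - 1*(-2))*(4980104/2729265) = -(2 + 2)*(4980104/2729265) = -1*4*(4980104/2729265) = -4*4980104/2729265 = -19920416/2729265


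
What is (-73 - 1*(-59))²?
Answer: 196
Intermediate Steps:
(-73 - 1*(-59))² = (-73 + 59)² = (-14)² = 196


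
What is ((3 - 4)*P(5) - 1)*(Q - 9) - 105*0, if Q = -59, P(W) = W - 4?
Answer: 136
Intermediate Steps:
P(W) = -4 + W
((3 - 4)*P(5) - 1)*(Q - 9) - 105*0 = ((3 - 4)*(-4 + 5) - 1)*(-59 - 9) - 105*0 = (-1*1 - 1)*(-68) + 0 = (-1 - 1)*(-68) + 0 = -2*(-68) + 0 = 136 + 0 = 136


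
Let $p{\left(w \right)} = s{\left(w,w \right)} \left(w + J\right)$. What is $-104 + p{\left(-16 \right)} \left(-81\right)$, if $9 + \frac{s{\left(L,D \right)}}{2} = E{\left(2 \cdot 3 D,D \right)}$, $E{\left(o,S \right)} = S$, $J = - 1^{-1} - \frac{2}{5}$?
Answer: $-70574$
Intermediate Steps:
$J = - \frac{7}{5}$ ($J = \left(-1\right) 1 - \frac{2}{5} = -1 - \frac{2}{5} = - \frac{7}{5} \approx -1.4$)
$s{\left(L,D \right)} = -18 + 2 D$
$p{\left(w \right)} = \left(-18 + 2 w\right) \left(- \frac{7}{5} + w\right)$ ($p{\left(w \right)} = \left(-18 + 2 w\right) \left(w - \frac{7}{5}\right) = \left(-18 + 2 w\right) \left(- \frac{7}{5} + w\right)$)
$-104 + p{\left(-16 \right)} \left(-81\right) = -104 + \frac{2 \left(-9 - 16\right) \left(-7 + 5 \left(-16\right)\right)}{5} \left(-81\right) = -104 + \frac{2}{5} \left(-25\right) \left(-7 - 80\right) \left(-81\right) = -104 + \frac{2}{5} \left(-25\right) \left(-87\right) \left(-81\right) = -104 + 870 \left(-81\right) = -104 - 70470 = -70574$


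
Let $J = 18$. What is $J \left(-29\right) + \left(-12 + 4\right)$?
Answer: $-530$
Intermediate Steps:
$J \left(-29\right) + \left(-12 + 4\right) = 18 \left(-29\right) + \left(-12 + 4\right) = -522 - 8 = -530$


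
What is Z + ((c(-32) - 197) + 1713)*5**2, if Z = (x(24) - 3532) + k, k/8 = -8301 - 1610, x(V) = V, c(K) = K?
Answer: -45696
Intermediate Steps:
k = -79288 (k = 8*(-8301 - 1610) = 8*(-9911) = -79288)
Z = -82796 (Z = (24 - 3532) - 79288 = -3508 - 79288 = -82796)
Z + ((c(-32) - 197) + 1713)*5**2 = -82796 + ((-32 - 197) + 1713)*5**2 = -82796 + (-229 + 1713)*25 = -82796 + 1484*25 = -82796 + 37100 = -45696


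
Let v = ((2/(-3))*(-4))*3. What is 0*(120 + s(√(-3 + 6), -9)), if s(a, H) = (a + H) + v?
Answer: 0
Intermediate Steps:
v = 8 (v = ((2*(-⅓))*(-4))*3 = -⅔*(-4)*3 = (8/3)*3 = 8)
s(a, H) = 8 + H + a (s(a, H) = (a + H) + 8 = (H + a) + 8 = 8 + H + a)
0*(120 + s(√(-3 + 6), -9)) = 0*(120 + (8 - 9 + √(-3 + 6))) = 0*(120 + (8 - 9 + √3)) = 0*(120 + (-1 + √3)) = 0*(119 + √3) = 0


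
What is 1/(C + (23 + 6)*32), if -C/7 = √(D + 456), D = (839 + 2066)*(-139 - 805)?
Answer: 116/16901565 + 7*I*√685466/67606260 ≈ 6.8633e-6 + 8.5724e-5*I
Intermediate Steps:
D = -2742320 (D = 2905*(-944) = -2742320)
C = -14*I*√685466 (C = -7*√(-2742320 + 456) = -14*I*√685466 ≈ -11591.0*I)
1/(C + (23 + 6)*32) = 1/(-14*I*√685466 + (23 + 6)*32) = 1/(-14*I*√685466 + 29*32) = 1/(-14*I*√685466 + 928) = 1/(928 - 14*I*√685466)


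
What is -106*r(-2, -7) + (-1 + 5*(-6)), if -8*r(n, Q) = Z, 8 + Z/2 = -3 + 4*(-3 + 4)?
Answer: -433/2 ≈ -216.50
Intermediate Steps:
Z = -14 (Z = -16 + 2*(-3 + 4*(-3 + 4)) = -16 + 2*(-3 + 4*1) = -16 + 2*(-3 + 4) = -16 + 2*1 = -16 + 2 = -14)
r(n, Q) = 7/4 (r(n, Q) = -⅛*(-14) = 7/4)
-106*r(-2, -7) + (-1 + 5*(-6)) = -106*7/4 + (-1 + 5*(-6)) = -371/2 + (-1 - 30) = -371/2 - 31 = -433/2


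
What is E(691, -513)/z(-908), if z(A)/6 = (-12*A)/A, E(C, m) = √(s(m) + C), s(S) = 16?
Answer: -√707/72 ≈ -0.36930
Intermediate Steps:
E(C, m) = √(16 + C)
z(A) = -72 (z(A) = 6*((-12*A)/A) = 6*(-12) = -72)
E(691, -513)/z(-908) = √(16 + 691)/(-72) = √707*(-1/72) = -√707/72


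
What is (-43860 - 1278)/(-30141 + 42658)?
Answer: -45138/12517 ≈ -3.6061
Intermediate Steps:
(-43860 - 1278)/(-30141 + 42658) = -45138/12517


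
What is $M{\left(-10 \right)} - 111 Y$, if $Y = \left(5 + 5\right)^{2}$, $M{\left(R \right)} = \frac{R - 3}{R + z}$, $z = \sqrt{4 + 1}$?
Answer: $- \frac{210874}{19} + \frac{13 \sqrt{5}}{95} \approx -11098.0$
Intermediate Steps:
$z = \sqrt{5} \approx 2.2361$
$M{\left(R \right)} = \frac{-3 + R}{R + \sqrt{5}}$ ($M{\left(R \right)} = \frac{R - 3}{R + \sqrt{5}} = \frac{-3 + R}{R + \sqrt{5}}$)
$Y = 100$ ($Y = 10^{2} = 100$)
$M{\left(-10 \right)} - 111 Y = \frac{-3 - 10}{-10 + \sqrt{5}} - 11100 = \frac{1}{-10 + \sqrt{5}} \left(-13\right) - 11100 = - \frac{13}{-10 + \sqrt{5}} - 11100 = -11100 - \frac{13}{-10 + \sqrt{5}}$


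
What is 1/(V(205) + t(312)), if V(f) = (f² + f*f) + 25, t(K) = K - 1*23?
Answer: 1/84364 ≈ 1.1853e-5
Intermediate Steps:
t(K) = -23 + K (t(K) = K - 23 = -23 + K)
V(f) = 25 + 2*f² (V(f) = (f² + f²) + 25 = 2*f² + 25 = 25 + 2*f²)
1/(V(205) + t(312)) = 1/((25 + 2*205²) + (-23 + 312)) = 1/((25 + 2*42025) + 289) = 1/((25 + 84050) + 289) = 1/(84075 + 289) = 1/84364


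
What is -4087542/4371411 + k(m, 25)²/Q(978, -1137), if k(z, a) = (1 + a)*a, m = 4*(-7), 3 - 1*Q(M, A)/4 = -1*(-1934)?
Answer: -156541110159/2813731547 ≈ -55.635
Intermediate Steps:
Q(M, A) = -7724 (Q(M, A) = 12 - (-4)*(-1934) = 12 - 4*1934 = 12 - 7736 = -7724)
m = -28
k(z, a) = a*(1 + a)
-4087542/4371411 + k(m, 25)²/Q(978, -1137) = -4087542/4371411 + (25*(1 + 25))²/(-7724) = -4087542*1/4371411 + (25*26)²*(-1/7724) = -1362514/1457137 + 650²*(-1/7724) = -1362514/1457137 + 422500*(-1/7724) = -1362514/1457137 - 105625/1931 = -156541110159/2813731547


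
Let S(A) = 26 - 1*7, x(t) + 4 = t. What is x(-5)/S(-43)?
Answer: -9/19 ≈ -0.47368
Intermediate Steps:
x(t) = -4 + t
S(A) = 19 (S(A) = 26 - 7 = 19)
x(-5)/S(-43) = (-4 - 5)/19 = -9*1/19 = -9/19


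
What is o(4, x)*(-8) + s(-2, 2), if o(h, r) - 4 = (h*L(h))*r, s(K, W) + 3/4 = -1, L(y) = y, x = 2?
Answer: -1159/4 ≈ -289.75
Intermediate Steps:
s(K, W) = -7/4 (s(K, W) = -3/4 - 1 = -7/4)
o(h, r) = 4 + r*h**2 (o(h, r) = 4 + (h*h)*r = 4 + h**2*r = 4 + r*h**2)
o(4, x)*(-8) + s(-2, 2) = (4 + 2*4**2)*(-8) - 7/4 = (4 + 2*16)*(-8) - 7/4 = (4 + 32)*(-8) - 7/4 = 36*(-8) - 7/4 = -288 - 7/4 = -1159/4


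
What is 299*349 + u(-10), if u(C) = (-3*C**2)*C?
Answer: 107351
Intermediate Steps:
u(C) = -3*C**3
299*349 + u(-10) = 299*349 - 3*(-10)**3 = 104351 - 3*(-1000) = 104351 + 3000 = 107351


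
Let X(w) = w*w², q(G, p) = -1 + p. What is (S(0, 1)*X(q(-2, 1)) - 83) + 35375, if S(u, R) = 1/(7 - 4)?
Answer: 35292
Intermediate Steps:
S(u, R) = ⅓ (S(u, R) = 1/3 = ⅓)
X(w) = w³
(S(0, 1)*X(q(-2, 1)) - 83) + 35375 = ((-1 + 1)³/3 - 83) + 35375 = ((⅓)*0³ - 83) + 35375 = ((⅓)*0 - 83) + 35375 = (0 - 83) + 35375 = -83 + 35375 = 35292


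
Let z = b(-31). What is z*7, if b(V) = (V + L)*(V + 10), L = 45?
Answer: -2058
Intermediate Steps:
b(V) = (10 + V)*(45 + V) (b(V) = (V + 45)*(V + 10) = (45 + V)*(10 + V) = (10 + V)*(45 + V))
z = -294 (z = 450 + (-31)**2 + 55*(-31) = 450 + 961 - 1705 = -294)
z*7 = -294*7 = -2058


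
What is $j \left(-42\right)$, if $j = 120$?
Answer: $-5040$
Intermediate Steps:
$j \left(-42\right) = 120 \left(-42\right) = -5040$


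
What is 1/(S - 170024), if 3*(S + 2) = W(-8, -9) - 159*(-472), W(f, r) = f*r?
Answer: -1/144986 ≈ -6.8972e-6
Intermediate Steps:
S = 25038 (S = -2 + (-8*(-9) - 159*(-472))/3 = -2 + (72 + 75048)/3 = -2 + (⅓)*75120 = -2 + 25040 = 25038)
1/(S - 170024) = 1/(25038 - 170024) = 1/(-144986) = -1/144986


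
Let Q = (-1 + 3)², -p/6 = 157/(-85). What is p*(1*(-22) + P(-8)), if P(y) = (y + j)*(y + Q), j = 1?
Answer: 5652/85 ≈ 66.494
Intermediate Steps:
p = 942/85 (p = -942/(-85) = -942*(-1)/85 = -6*(-157/85) = 942/85 ≈ 11.082)
Q = 4 (Q = 2² = 4)
P(y) = (1 + y)*(4 + y) (P(y) = (y + 1)*(y + 4) = (1 + y)*(4 + y))
p*(1*(-22) + P(-8)) = 942*(1*(-22) + (4 + (-8)² + 5*(-8)))/85 = 942*(-22 + (4 + 64 - 40))/85 = 942*(-22 + 28)/85 = (942/85)*6 = 5652/85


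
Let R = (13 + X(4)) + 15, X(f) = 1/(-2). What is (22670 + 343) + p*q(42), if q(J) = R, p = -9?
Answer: 45531/2 ≈ 22766.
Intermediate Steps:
X(f) = -1/2
R = 55/2 (R = (13 - 1/2) + 15 = 25/2 + 15 = 55/2 ≈ 27.500)
q(J) = 55/2
(22670 + 343) + p*q(42) = (22670 + 343) - 9*55/2 = 23013 - 495/2 = 45531/2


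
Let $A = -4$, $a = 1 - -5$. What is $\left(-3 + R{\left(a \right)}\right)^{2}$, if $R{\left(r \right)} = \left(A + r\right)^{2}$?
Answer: $1$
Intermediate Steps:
$a = 6$ ($a = 1 + 5 = 6$)
$R{\left(r \right)} = \left(-4 + r\right)^{2}$
$\left(-3 + R{\left(a \right)}\right)^{2} = \left(-3 + \left(-4 + 6\right)^{2}\right)^{2} = \left(-3 + 2^{2}\right)^{2} = \left(-3 + 4\right)^{2} = 1^{2} = 1$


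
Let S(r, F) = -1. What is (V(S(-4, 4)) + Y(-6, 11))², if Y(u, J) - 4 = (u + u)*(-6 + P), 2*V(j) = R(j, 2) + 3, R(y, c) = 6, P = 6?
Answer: 289/4 ≈ 72.250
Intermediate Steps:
V(j) = 9/2 (V(j) = (6 + 3)/2 = (½)*9 = 9/2)
Y(u, J) = 4 (Y(u, J) = 4 + (u + u)*(-6 + 6) = 4 + (2*u)*0 = 4 + 0 = 4)
(V(S(-4, 4)) + Y(-6, 11))² = (9/2 + 4)² = (17/2)² = 289/4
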